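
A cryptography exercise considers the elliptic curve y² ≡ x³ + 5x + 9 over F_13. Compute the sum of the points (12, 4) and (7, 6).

(12, 4) + (7, 6). λ = (6 - 4)/(7 - 12) ≡ 2/8 mod 13. 8⁻¹ ≡ 5 (mod 13), so λ ≡ 10.
  x = λ² - 12 - 7 = 100 - 19 ≡ 3; y = λ·(12 - 3) - 4 ≡ 8. → (3, 8)

(3, 8)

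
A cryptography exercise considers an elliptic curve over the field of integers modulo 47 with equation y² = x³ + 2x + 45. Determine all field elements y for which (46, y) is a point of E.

18, 29

x³ + 2x + 45 = 97473 ≡ 42 (mod 47).
Square roots of 42 mod 47: 18 and 29 (since 18² = 324 ≡ 42).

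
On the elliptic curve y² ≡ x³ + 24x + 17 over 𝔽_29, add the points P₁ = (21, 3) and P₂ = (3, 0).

(1, 10)

(21, 3) + (3, 0). λ = (0 - 3)/(3 - 21) ≡ 26/11 mod 29. 11⁻¹ ≡ 8 (mod 29) since 11·8 = 88 ≡ 1, so λ ≡ 5.
  x = λ² - 21 - 3 = 25 - 24 ≡ 1; y = λ·(21 - 1) - 3 ≡ 10. → (1, 10)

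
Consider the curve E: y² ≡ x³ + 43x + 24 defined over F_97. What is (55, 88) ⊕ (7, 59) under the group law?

(4, 58)

(55, 88) + (7, 59). λ = (59 - 88)/(7 - 55) ≡ 68/49 mod 97. 49⁻¹ ≡ 2 (mod 97), so λ ≡ 39.
  x = λ² - 55 - 7 = 1521 - 62 ≡ 4; y = λ·(55 - 4) - 88 ≡ 58. → (4, 58)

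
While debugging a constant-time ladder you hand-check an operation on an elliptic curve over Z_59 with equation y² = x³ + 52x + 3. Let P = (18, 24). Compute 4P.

Double-and-add on 4 = (100)₂. Start with P = (18, 24) for the leading 1-bit.
double: tangent at (18, 24): λ = (3·18² + 52)/(2·24) ≡ 21/48. 48⁻¹ ≡ 16 (mod 59) since 48·16 = 768 ≡ 1, so λ ≡ 21·16 ≡ 41.
  x = λ² - 18 - 18 = 1681 - 36 ≡ 52; y = λ·(18 - 52) - 24 ≡ 57. → (52, 57)
double: tangent at (52, 57): λ = (3·52² + 52)/(2·57) ≡ 22/55. 55⁻¹ ≡ 44 (mod 59) since 55·44 = 2420 ≡ 1, so λ ≡ 22·44 ≡ 24.
  x = λ² - 52 - 52 = 576 - 104 ≡ 0; y = λ·(52 - 0) - 57 ≡ 11. → (0, 11)

(0, 11)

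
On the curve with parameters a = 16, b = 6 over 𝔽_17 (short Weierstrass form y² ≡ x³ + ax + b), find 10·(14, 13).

(7, 6)

Write P = (14, 13).
Double-and-add on 10 = (1010)₂. Start with P = (14, 13) for the leading 1-bit.
double: tangent at (14, 13): λ = (3·14² + 16)/(2·13) ≡ 9/9. 9⁻¹ ≡ 2 (mod 17), so λ ≡ 9·2 ≡ 1.
  x = λ² - 14 - 14 = 1 - 28 ≡ 7; y = λ·(14 - 7) - 13 ≡ 11. → (7, 11)
double: tangent at (7, 11): λ = (3·7² + 16)/(2·11) ≡ 10/5. 5⁻¹ ≡ 7 (mod 17), so λ ≡ 10·7 ≡ 2.
  x = λ² - 7 - 7 = 4 - 14 ≡ 7; y = λ·(7 - 7) - 11 ≡ 6. → (7, 6)
add P: (7, 6) + (14, 13). λ = (13 - 6)/(14 - 7) ≡ 7/7 mod 17. 7⁻¹ ≡ 5 (mod 17), so λ ≡ 1.
  x = λ² - 7 - 14 = 1 - 21 ≡ 14; y = λ·(7 - 14) - 6 ≡ 4. → (14, 4)
double: tangent at (14, 4): λ = (3·14² + 16)/(2·4) ≡ 9/8. 8⁻¹ ≡ 15 (mod 17), so λ ≡ 9·15 ≡ 16.
  x = λ² - 14 - 14 = 256 - 28 ≡ 7; y = λ·(14 - 7) - 4 ≡ 6. → (7, 6)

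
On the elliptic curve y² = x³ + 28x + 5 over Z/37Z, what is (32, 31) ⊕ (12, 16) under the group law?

(32, 31) + (12, 16). λ = (16 - 31)/(12 - 32) ≡ 22/17 mod 37. 17⁻¹ ≡ 24 (mod 37) since 17·24 = 408 ≡ 1, so λ ≡ 10.
  x = λ² - 32 - 12 = 100 - 44 ≡ 19; y = λ·(32 - 19) - 31 ≡ 25. → (19, 25)

(19, 25)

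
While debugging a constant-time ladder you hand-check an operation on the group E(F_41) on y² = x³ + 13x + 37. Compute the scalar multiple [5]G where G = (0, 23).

Double-and-add on 5 = (101)₂. Start with G = (0, 23) for the leading 1-bit.
double: tangent at (0, 23): λ = (3·0² + 13)/(2·23) ≡ 13/5. 5⁻¹ ≡ 33 (mod 41) since 5·33 = 165 ≡ 1, so λ ≡ 13·33 ≡ 19.
  x = λ² - 0 - 0 = 361 - 0 ≡ 33; y = λ·(0 - 33) - 23 ≡ 6. → (33, 6)
double: tangent at (33, 6): λ = (3·33² + 13)/(2·6) ≡ 0/12. 12⁻¹ ≡ 24 (mod 41), so λ ≡ 0·24 ≡ 0.
  x = λ² - 33 - 33 = 0 - 66 ≡ 16; y = λ·(33 - 16) - 6 ≡ 35. → (16, 35)
add G: (16, 35) + (0, 23). λ = (23 - 35)/(0 - 16) ≡ 29/25 mod 41. 25⁻¹ ≡ 23 (mod 41), so λ ≡ 11.
  x = λ² - 16 - 0 = 121 - 16 ≡ 23; y = λ·(16 - 23) - 35 ≡ 11. → (23, 11)

(23, 11)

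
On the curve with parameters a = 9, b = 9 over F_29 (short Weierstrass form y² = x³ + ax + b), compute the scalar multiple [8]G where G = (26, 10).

Double-and-add on 8 = (1000)₂. Start with G = (26, 10) for the leading 1-bit.
double: tangent at (26, 10): λ = (3·26² + 9)/(2·10) ≡ 7/20. 20⁻¹ ≡ 16 (mod 29), so λ ≡ 7·16 ≡ 25.
  x = λ² - 26 - 26 = 625 - 52 ≡ 22; y = λ·(26 - 22) - 10 ≡ 3. → (22, 3)
double: tangent at (22, 3): λ = (3·22² + 9)/(2·3) ≡ 11/6. 6⁻¹ ≡ 5 (mod 29), so λ ≡ 11·5 ≡ 26.
  x = λ² - 22 - 22 = 676 - 44 ≡ 23; y = λ·(22 - 23) - 3 ≡ 0. → (23, 0)
double: (23, 0) + (23, 0): same x and y₁ ≡ -y₂, so the sum is O.

O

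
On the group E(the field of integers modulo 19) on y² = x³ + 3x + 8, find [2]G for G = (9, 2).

(7, 7)

tangent at (9, 2): λ = (3·9² + 3)/(2·2) ≡ 18/4. 4⁻¹ ≡ 5 (mod 19) since 4·5 = 20 ≡ 1, so λ ≡ 18·5 ≡ 14.
  x = λ² - 9 - 9 = 196 - 18 ≡ 7; y = λ·(9 - 7) - 2 ≡ 7. → (7, 7)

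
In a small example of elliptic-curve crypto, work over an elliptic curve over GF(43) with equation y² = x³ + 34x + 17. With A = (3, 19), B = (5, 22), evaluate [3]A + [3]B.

First 3A:
Repeated addition: build up to 3A.
2A: tangent at (3, 19): λ = (3·3² + 34)/(2·19) ≡ 18/38. 38⁻¹ ≡ 17 (mod 43), so λ ≡ 18·17 ≡ 5.
  x = λ² - 3 - 3 = 25 - 6 ≡ 19; y = λ·(3 - 19) - 19 ≡ 30. → (19, 30)
3A: (19, 30) + (3, 19). λ = (19 - 30)/(3 - 19) ≡ 32/27 mod 43. 27⁻¹ ≡ 8 (mod 43), so λ ≡ 41.
  x = λ² - 19 - 3 = 1681 - 22 ≡ 25; y = λ·(19 - 25) - 30 ≡ 25. → (25, 25)
3A = (25, 25).
Next 3B:
Repeated addition: build up to 3B.
2B: tangent at (5, 22): λ = (3·5² + 34)/(2·22) ≡ 23/1. 1⁻¹ ≡ 1 (mod 43) since 1·1 = 1 ≡ 1, so λ ≡ 23·1 ≡ 23.
  x = λ² - 5 - 5 = 529 - 10 ≡ 3; y = λ·(5 - 3) - 22 ≡ 24. → (3, 24)
3B: (3, 24) + (5, 22). λ = (22 - 24)/(5 - 3) ≡ 41/2 mod 43. 2⁻¹ ≡ 22 (mod 43) since 2·22 = 44 ≡ 1, so λ ≡ 42.
  x = λ² - 3 - 5 = 1764 - 8 ≡ 36; y = λ·(3 - 36) - 24 ≡ 9. → (36, 9)
3B = (36, 9).
Finally 3A + 3B:
(25, 25) + (36, 9). λ = (9 - 25)/(36 - 25) ≡ 27/11 mod 43. 11⁻¹ ≡ 4 (mod 43), so λ ≡ 22.
  x = λ² - 25 - 36 = 484 - 61 ≡ 36; y = λ·(25 - 36) - 25 ≡ 34. → (36, 34)

(36, 34)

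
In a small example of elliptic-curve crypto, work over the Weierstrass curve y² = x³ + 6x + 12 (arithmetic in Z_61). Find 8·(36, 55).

(30, 48)

Write G = (36, 55).
Double-and-add on 8 = (1000)₂. Start with G = (36, 55) for the leading 1-bit.
double: tangent at (36, 55): λ = (3·36² + 6)/(2·55) ≡ 51/49. 49⁻¹ ≡ 5 (mod 61), so λ ≡ 51·5 ≡ 11.
  x = λ² - 36 - 36 = 121 - 72 ≡ 49; y = λ·(36 - 49) - 55 ≡ 46. → (49, 46)
double: tangent at (49, 46): λ = (3·49² + 6)/(2·46) ≡ 11/31. 31⁻¹ ≡ 2 (mod 61), so λ ≡ 11·2 ≡ 22.
  x = λ² - 49 - 49 = 484 - 98 ≡ 20; y = λ·(49 - 20) - 46 ≡ 43. → (20, 43)
double: tangent at (20, 43): λ = (3·20² + 6)/(2·43) ≡ 47/25. 25⁻¹ ≡ 22 (mod 61) since 25·22 = 550 ≡ 1, so λ ≡ 47·22 ≡ 58.
  x = λ² - 20 - 20 = 3364 - 40 ≡ 30; y = λ·(20 - 30) - 43 ≡ 48. → (30, 48)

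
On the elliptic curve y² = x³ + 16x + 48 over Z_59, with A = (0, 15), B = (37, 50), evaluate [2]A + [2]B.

(3, 8)

First 2A:
Repeated addition: build up to 2A.
2A: tangent at (0, 15): λ = (3·0² + 16)/(2·15) ≡ 16/30. 30⁻¹ ≡ 2 (mod 59), so λ ≡ 16·2 ≡ 32.
  x = λ² - 0 - 0 = 1024 - 0 ≡ 21; y = λ·(0 - 21) - 15 ≡ 21. → (21, 21)
2A = (21, 21).
Next 2B:
Repeated addition: build up to 2B.
2B: tangent at (37, 50): λ = (3·37² + 16)/(2·50) ≡ 52/41. 41⁻¹ ≡ 36 (mod 59), so λ ≡ 52·36 ≡ 43.
  x = λ² - 37 - 37 = 1849 - 74 ≡ 5; y = λ·(37 - 5) - 50 ≡ 28. → (5, 28)
2B = (5, 28).
Finally 2A + 2B:
(21, 21) + (5, 28). λ = (28 - 21)/(5 - 21) ≡ 7/43 mod 59. 43⁻¹ ≡ 11 (mod 59) since 43·11 = 473 ≡ 1, so λ ≡ 18.
  x = λ² - 21 - 5 = 324 - 26 ≡ 3; y = λ·(21 - 3) - 21 ≡ 8. → (3, 8)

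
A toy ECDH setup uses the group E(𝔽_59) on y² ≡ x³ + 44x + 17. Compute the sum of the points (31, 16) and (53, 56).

(31, 16) + (53, 56). λ = (56 - 16)/(53 - 31) ≡ 40/22 mod 59. 22⁻¹ ≡ 51 (mod 59) since 22·51 = 1122 ≡ 1, so λ ≡ 34.
  x = λ² - 31 - 53 = 1156 - 84 ≡ 10; y = λ·(31 - 10) - 16 ≡ 49. → (10, 49)

(10, 49)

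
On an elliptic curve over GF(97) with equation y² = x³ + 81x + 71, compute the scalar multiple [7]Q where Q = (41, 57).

(77, 32)

Double-and-add on 7 = (111)₂. Start with Q = (41, 57) for the leading 1-bit.
double: tangent at (41, 57): λ = (3·41² + 81)/(2·57) ≡ 80/17. 17⁻¹ ≡ 40 (mod 97), so λ ≡ 80·40 ≡ 96.
  x = λ² - 41 - 41 = 9216 - 82 ≡ 16; y = λ·(41 - 16) - 57 ≡ 15. → (16, 15)
add Q: (16, 15) + (41, 57). λ = (57 - 15)/(41 - 16) ≡ 42/25 mod 97. 25⁻¹ ≡ 66 (mod 97), so λ ≡ 56.
  x = λ² - 16 - 41 = 3136 - 57 ≡ 72; y = λ·(16 - 72) - 15 ≡ 50. → (72, 50)
double: tangent at (72, 50): λ = (3·72² + 81)/(2·50) ≡ 16/3. 3⁻¹ ≡ 65 (mod 97) since 3·65 = 195 ≡ 1, so λ ≡ 16·65 ≡ 70.
  x = λ² - 72 - 72 = 4900 - 144 ≡ 3; y = λ·(72 - 3) - 50 ≡ 27. → (3, 27)
add Q: (3, 27) + (41, 57). λ = (57 - 27)/(41 - 3) ≡ 30/38 mod 97. 38⁻¹ ≡ 23 (mod 97), so λ ≡ 11.
  x = λ² - 3 - 41 = 121 - 44 ≡ 77; y = λ·(3 - 77) - 27 ≡ 32. → (77, 32)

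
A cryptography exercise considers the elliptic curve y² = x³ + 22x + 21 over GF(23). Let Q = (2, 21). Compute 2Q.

tangent at (2, 21): λ = (3·2² + 22)/(2·21) ≡ 11/19. 19⁻¹ ≡ 17 (mod 23), so λ ≡ 11·17 ≡ 3.
  x = λ² - 2 - 2 = 9 - 4 ≡ 5; y = λ·(2 - 5) - 21 ≡ 16. → (5, 16)

(5, 16)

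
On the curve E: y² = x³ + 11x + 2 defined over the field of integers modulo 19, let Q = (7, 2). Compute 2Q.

tangent at (7, 2): λ = (3·7² + 11)/(2·2) ≡ 6/4. 4⁻¹ ≡ 5 (mod 19), so λ ≡ 6·5 ≡ 11.
  x = λ² - 7 - 7 = 121 - 14 ≡ 12; y = λ·(7 - 12) - 2 ≡ 0. → (12, 0)

(12, 0)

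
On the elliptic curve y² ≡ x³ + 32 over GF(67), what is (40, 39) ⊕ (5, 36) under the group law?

(40, 39) + (5, 36). λ = (36 - 39)/(5 - 40) ≡ 64/32 mod 67. 32⁻¹ ≡ 44 (mod 67) since 32·44 = 1408 ≡ 1, so λ ≡ 2.
  x = λ² - 40 - 5 = 4 - 45 ≡ 26; y = λ·(40 - 26) - 39 ≡ 56. → (26, 56)

(26, 56)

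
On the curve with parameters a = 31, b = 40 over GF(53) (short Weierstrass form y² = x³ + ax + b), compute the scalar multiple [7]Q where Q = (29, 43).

(35, 40)

Double-and-add on 7 = (111)₂. Start with Q = (29, 43) for the leading 1-bit.
double: tangent at (29, 43): λ = (3·29² + 31)/(2·43) ≡ 10/33. 33⁻¹ ≡ 45 (mod 53) since 33·45 = 1485 ≡ 1, so λ ≡ 10·45 ≡ 26.
  x = λ² - 29 - 29 = 676 - 58 ≡ 35; y = λ·(29 - 35) - 43 ≡ 13. → (35, 13)
add Q: (35, 13) + (29, 43). λ = (43 - 13)/(29 - 35) ≡ 30/47 mod 53. 47⁻¹ ≡ 44 (mod 53), so λ ≡ 48.
  x = λ² - 35 - 29 = 2304 - 64 ≡ 14; y = λ·(35 - 14) - 13 ≡ 41. → (14, 41)
double: tangent at (14, 41): λ = (3·14² + 31)/(2·41) ≡ 36/29. 29⁻¹ ≡ 11 (mod 53) since 29·11 = 319 ≡ 1, so λ ≡ 36·11 ≡ 25.
  x = λ² - 14 - 14 = 625 - 28 ≡ 14; y = λ·(14 - 14) - 41 ≡ 12. → (14, 12)
add Q: (14, 12) + (29, 43). λ = (43 - 12)/(29 - 14) ≡ 31/15 mod 53. 15⁻¹ ≡ 46 (mod 53), so λ ≡ 48.
  x = λ² - 14 - 29 = 2304 - 43 ≡ 35; y = λ·(14 - 35) - 12 ≡ 40. → (35, 40)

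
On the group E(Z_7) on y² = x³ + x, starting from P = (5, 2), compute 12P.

Repeated addition: build up to 12P.
2P: tangent at (5, 2): λ = (3·5² + 1)/(2·2) ≡ 6/4. 4⁻¹ ≡ 2 (mod 7), so λ ≡ 6·2 ≡ 5.
  x = λ² - 5 - 5 = 25 - 10 ≡ 1; y = λ·(5 - 1) - 2 ≡ 4. → (1, 4)
3P: (1, 4) + (5, 2). λ = (2 - 4)/(5 - 1) ≡ 5/4 mod 7. 4⁻¹ ≡ 2 (mod 7) since 4·2 = 8 ≡ 1, so λ ≡ 3.
  x = λ² - 1 - 5 = 9 - 6 ≡ 3; y = λ·(1 - 3) - 4 ≡ 4. → (3, 4)
4P: (3, 4) + (5, 2). λ = (2 - 4)/(5 - 3) ≡ 5/2 mod 7. 2⁻¹ ≡ 4 (mod 7) since 2·4 = 8 ≡ 1, so λ ≡ 6.
  x = λ² - 3 - 5 = 36 - 8 ≡ 0; y = λ·(3 - 0) - 4 ≡ 0. → (0, 0)
5P: (0, 0) + (5, 2). λ = (2 - 0)/(5 - 0) ≡ 2/5 mod 7. 5⁻¹ ≡ 3 (mod 7), so λ ≡ 6.
  x = λ² - 0 - 5 = 36 - 5 ≡ 3; y = λ·(0 - 3) - 0 ≡ 3. → (3, 3)
6P: (3, 3) + (5, 2). λ = (2 - 3)/(5 - 3) ≡ 6/2 mod 7. 2⁻¹ ≡ 4 (mod 7), so λ ≡ 3.
  x = λ² - 3 - 5 = 9 - 8 ≡ 1; y = λ·(3 - 1) - 3 ≡ 3. → (1, 3)
7P: (1, 3) + (5, 2). λ = (2 - 3)/(5 - 1) ≡ 6/4 mod 7. 4⁻¹ ≡ 2 (mod 7) since 4·2 = 8 ≡ 1, so λ ≡ 5.
  x = λ² - 1 - 5 = 25 - 6 ≡ 5; y = λ·(1 - 5) - 3 ≡ 5. → (5, 5)
8P: (5, 5) + (5, 2): same x and y₁ ≡ -y₂, so the sum is O.
9P: O + (5, 2) = (5, 2) (identity).
10P: tangent at (5, 2): λ = (3·5² + 1)/(2·2) ≡ 6/4. 4⁻¹ ≡ 2 (mod 7) since 4·2 = 8 ≡ 1, so λ ≡ 6·2 ≡ 5.
  x = λ² - 5 - 5 = 25 - 10 ≡ 1; y = λ·(5 - 1) - 2 ≡ 4. → (1, 4)
11P: (1, 4) + (5, 2). λ = (2 - 4)/(5 - 1) ≡ 5/4 mod 7. 4⁻¹ ≡ 2 (mod 7) since 4·2 = 8 ≡ 1, so λ ≡ 3.
  x = λ² - 1 - 5 = 9 - 6 ≡ 3; y = λ·(1 - 3) - 4 ≡ 4. → (3, 4)
12P: (3, 4) + (5, 2). λ = (2 - 4)/(5 - 3) ≡ 5/2 mod 7. 2⁻¹ ≡ 4 (mod 7) since 2·4 = 8 ≡ 1, so λ ≡ 6.
  x = λ² - 3 - 5 = 36 - 8 ≡ 0; y = λ·(3 - 0) - 4 ≡ 0. → (0, 0)

(0, 0)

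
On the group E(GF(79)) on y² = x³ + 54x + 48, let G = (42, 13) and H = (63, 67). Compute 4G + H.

First 4G:
Repeated addition: build up to 4G.
2G: tangent at (42, 13): λ = (3·42² + 54)/(2·13) ≡ 53/26. 26⁻¹ ≡ 76 (mod 79), so λ ≡ 53·76 ≡ 78.
  x = λ² - 42 - 42 = 6084 - 84 ≡ 75; y = λ·(42 - 75) - 13 ≡ 20. → (75, 20)
3G: (75, 20) + (42, 13). λ = (13 - 20)/(42 - 75) ≡ 72/46 mod 79. 46⁻¹ ≡ 67 (mod 79) since 46·67 = 3082 ≡ 1, so λ ≡ 5.
  x = λ² - 75 - 42 = 25 - 117 ≡ 66; y = λ·(75 - 66) - 20 ≡ 25. → (66, 25)
4G: (66, 25) + (42, 13). λ = (13 - 25)/(42 - 66) ≡ 67/55 mod 79. 55⁻¹ ≡ 23 (mod 79) since 55·23 = 1265 ≡ 1, so λ ≡ 40.
  x = λ² - 66 - 42 = 1600 - 108 ≡ 70; y = λ·(66 - 70) - 25 ≡ 52. → (70, 52)
4G = (70, 52).
Finally 4G + H:
(70, 52) + (63, 67). λ = (67 - 52)/(63 - 70) ≡ 15/72 mod 79. 72⁻¹ ≡ 45 (mod 79), so λ ≡ 43.
  x = λ² - 70 - 63 = 1849 - 133 ≡ 57; y = λ·(70 - 57) - 52 ≡ 33. → (57, 33)

(57, 33)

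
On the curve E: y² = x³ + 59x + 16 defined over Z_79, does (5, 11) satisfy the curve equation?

no

y² = 11² ≡ 42; x³ + 59x + 16 = 436 ≡ 41 (mod 79). 42 ≠ 41.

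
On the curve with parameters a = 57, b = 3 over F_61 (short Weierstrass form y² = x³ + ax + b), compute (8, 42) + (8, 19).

The two points share x = 8 and their y-coordinates satisfy 42 + 19 ≡ 0 (mod 61), so they are inverses. Their sum is the point at infinity.

O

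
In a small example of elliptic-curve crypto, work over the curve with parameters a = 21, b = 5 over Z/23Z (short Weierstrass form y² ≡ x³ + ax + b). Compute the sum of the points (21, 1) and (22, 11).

(11, 7)

(21, 1) + (22, 11). λ = (11 - 1)/(22 - 21) ≡ 10/1 mod 23. 1⁻¹ ≡ 1 (mod 23), so λ ≡ 10.
  x = λ² - 21 - 22 = 100 - 43 ≡ 11; y = λ·(21 - 11) - 1 ≡ 7. → (11, 7)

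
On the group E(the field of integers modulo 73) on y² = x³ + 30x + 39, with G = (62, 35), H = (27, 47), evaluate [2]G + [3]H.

First 2G:
Repeated addition: build up to 2G.
2G: tangent at (62, 35): λ = (3·62² + 30)/(2·35) ≡ 28/70. 70⁻¹ ≡ 24 (mod 73), so λ ≡ 28·24 ≡ 15.
  x = λ² - 62 - 62 = 225 - 124 ≡ 28; y = λ·(62 - 28) - 35 ≡ 37. → (28, 37)
2G = (28, 37).
Next 3H:
Repeated addition: build up to 3H.
2H: tangent at (27, 47): λ = (3·27² + 30)/(2·47) ≡ 27/21. 21⁻¹ ≡ 7 (mod 73), so λ ≡ 27·7 ≡ 43.
  x = λ² - 27 - 27 = 1849 - 54 ≡ 43; y = λ·(27 - 43) - 47 ≡ 68. → (43, 68)
3H: (43, 68) + (27, 47). λ = (47 - 68)/(27 - 43) ≡ 52/57 mod 73. 57⁻¹ ≡ 41 (mod 73) since 57·41 = 2337 ≡ 1, so λ ≡ 15.
  x = λ² - 43 - 27 = 225 - 70 ≡ 9; y = λ·(43 - 9) - 68 ≡ 4. → (9, 4)
3H = (9, 4).
Finally 2G + 3H:
(28, 37) + (9, 4). λ = (4 - 37)/(9 - 28) ≡ 40/54 mod 73. 54⁻¹ ≡ 23 (mod 73), so λ ≡ 44.
  x = λ² - 28 - 9 = 1936 - 37 ≡ 1; y = λ·(28 - 1) - 37 ≡ 56. → (1, 56)

(1, 56)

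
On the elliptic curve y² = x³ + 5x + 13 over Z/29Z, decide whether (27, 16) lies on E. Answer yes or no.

yes

y² = 16² ≡ 24; x³ + 5x + 13 = 19831 ≡ 24 (mod 29). 24 = 24.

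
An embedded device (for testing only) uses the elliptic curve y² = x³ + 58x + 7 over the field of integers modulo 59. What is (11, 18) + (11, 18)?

tangent at (11, 18): λ = (3·11² + 58)/(2·18) ≡ 8/36. 36⁻¹ ≡ 41 (mod 59), so λ ≡ 8·41 ≡ 33.
  x = λ² - 11 - 11 = 1089 - 22 ≡ 5; y = λ·(11 - 5) - 18 ≡ 3. → (5, 3)

(5, 3)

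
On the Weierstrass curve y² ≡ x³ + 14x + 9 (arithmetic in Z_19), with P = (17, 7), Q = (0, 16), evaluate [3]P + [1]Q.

(9, 3)

First 3P:
Repeated addition: build up to 3P.
2P: tangent at (17, 7): λ = (3·17² + 14)/(2·7) ≡ 7/14. 14⁻¹ ≡ 15 (mod 19), so λ ≡ 7·15 ≡ 10.
  x = λ² - 17 - 17 = 100 - 34 ≡ 9; y = λ·(17 - 9) - 7 ≡ 16. → (9, 16)
3P: (9, 16) + (17, 7). λ = (7 - 16)/(17 - 9) ≡ 10/8 mod 19. 8⁻¹ ≡ 12 (mod 19), so λ ≡ 6.
  x = λ² - 9 - 17 = 36 - 26 ≡ 10; y = λ·(9 - 10) - 16 ≡ 16. → (10, 16)
3P = (10, 16).
Finally 3P + Q:
(10, 16) + (0, 16). λ = (16 - 16)/(0 - 10) ≡ 0/9 mod 19. 9⁻¹ ≡ 17 (mod 19), so λ ≡ 0.
  x = λ² - 10 - 0 = 0 - 10 ≡ 9; y = λ·(10 - 9) - 16 ≡ 3. → (9, 3)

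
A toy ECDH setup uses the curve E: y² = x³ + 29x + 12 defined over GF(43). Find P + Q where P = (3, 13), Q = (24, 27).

(3, 13) + (24, 27). λ = (27 - 13)/(24 - 3) ≡ 14/21 mod 43. 21⁻¹ ≡ 41 (mod 43) since 21·41 = 861 ≡ 1, so λ ≡ 15.
  x = λ² - 3 - 24 = 225 - 27 ≡ 26; y = λ·(3 - 26) - 13 ≡ 29. → (26, 29)

(26, 29)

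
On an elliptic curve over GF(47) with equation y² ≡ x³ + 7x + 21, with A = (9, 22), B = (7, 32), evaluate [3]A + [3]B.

First 3A:
Repeated addition: build up to 3A.
2A: tangent at (9, 22): λ = (3·9² + 7)/(2·22) ≡ 15/44. 44⁻¹ ≡ 31 (mod 47), so λ ≡ 15·31 ≡ 42.
  x = λ² - 9 - 9 = 1764 - 18 ≡ 7; y = λ·(9 - 7) - 22 ≡ 15. → (7, 15)
3A: (7, 15) + (9, 22). λ = (22 - 15)/(9 - 7) ≡ 7/2 mod 47. 2⁻¹ ≡ 24 (mod 47), so λ ≡ 27.
  x = λ² - 7 - 9 = 729 - 16 ≡ 8; y = λ·(7 - 8) - 15 ≡ 5. → (8, 5)
3A = (8, 5).
Next 3B:
Repeated addition: build up to 3B.
2B: tangent at (7, 32): λ = (3·7² + 7)/(2·32) ≡ 13/17. 17⁻¹ ≡ 36 (mod 47) since 17·36 = 612 ≡ 1, so λ ≡ 13·36 ≡ 45.
  x = λ² - 7 - 7 = 2025 - 14 ≡ 37; y = λ·(7 - 37) - 32 ≡ 28. → (37, 28)
3B: (37, 28) + (7, 32). λ = (32 - 28)/(7 - 37) ≡ 4/17 mod 47. 17⁻¹ ≡ 36 (mod 47), so λ ≡ 3.
  x = λ² - 37 - 7 = 9 - 44 ≡ 12; y = λ·(37 - 12) - 28 ≡ 0. → (12, 0)
3B = (12, 0).
Finally 3A + 3B:
(8, 5) + (12, 0). λ = (0 - 5)/(12 - 8) ≡ 42/4 mod 47. 4⁻¹ ≡ 12 (mod 47), so λ ≡ 34.
  x = λ² - 8 - 12 = 1156 - 20 ≡ 8; y = λ·(8 - 8) - 5 ≡ 42. → (8, 42)

(8, 42)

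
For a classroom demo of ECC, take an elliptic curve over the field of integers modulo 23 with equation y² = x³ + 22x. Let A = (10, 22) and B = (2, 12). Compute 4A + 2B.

O

First 4A:
Repeated addition: build up to 4A.
2A: tangent at (10, 22): λ = (3·10² + 22)/(2·22) ≡ 0/21. 21⁻¹ ≡ 11 (mod 23), so λ ≡ 0·11 ≡ 0.
  x = λ² - 10 - 10 = 0 - 20 ≡ 3; y = λ·(10 - 3) - 22 ≡ 1. → (3, 1)
3A: (3, 1) + (10, 22). λ = (22 - 1)/(10 - 3) ≡ 21/7 mod 23. 7⁻¹ ≡ 10 (mod 23) since 7·10 = 70 ≡ 1, so λ ≡ 3.
  x = λ² - 3 - 10 = 9 - 13 ≡ 19; y = λ·(3 - 19) - 1 ≡ 20. → (19, 20)
4A: (19, 20) + (10, 22). λ = (22 - 20)/(10 - 19) ≡ 2/14 mod 23. 14⁻¹ ≡ 5 (mod 23), so λ ≡ 10.
  x = λ² - 19 - 10 = 100 - 29 ≡ 2; y = λ·(19 - 2) - 20 ≡ 12. → (2, 12)
4A = (2, 12).
Next 2B:
Repeated addition: build up to 2B.
2B: tangent at (2, 12): λ = (3·2² + 22)/(2·12) ≡ 11/1. 1⁻¹ ≡ 1 (mod 23), so λ ≡ 11·1 ≡ 11.
  x = λ² - 2 - 2 = 121 - 4 ≡ 2; y = λ·(2 - 2) - 12 ≡ 11. → (2, 11)
2B = (2, 11).
Finally 4A + 2B:
(2, 12) + (2, 11): same x and y₁ ≡ -y₂, so the sum is 𝒪.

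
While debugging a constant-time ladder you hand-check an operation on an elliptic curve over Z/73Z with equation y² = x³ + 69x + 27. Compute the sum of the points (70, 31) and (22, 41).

(70, 31) + (22, 41). λ = (41 - 31)/(22 - 70) ≡ 10/25 mod 73. 25⁻¹ ≡ 38 (mod 73), so λ ≡ 15.
  x = λ² - 70 - 22 = 225 - 92 ≡ 60; y = λ·(70 - 60) - 31 ≡ 46. → (60, 46)

(60, 46)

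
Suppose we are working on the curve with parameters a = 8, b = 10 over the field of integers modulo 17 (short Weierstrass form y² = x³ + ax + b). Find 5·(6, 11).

(10, 6)

Write P = (6, 11).
Repeated addition: build up to 5P.
2P: tangent at (6, 11): λ = (3·6² + 8)/(2·11) ≡ 14/5. 5⁻¹ ≡ 7 (mod 17) since 5·7 = 35 ≡ 1, so λ ≡ 14·7 ≡ 13.
  x = λ² - 6 - 6 = 169 - 12 ≡ 4; y = λ·(6 - 4) - 11 ≡ 15. → (4, 15)
3P: (4, 15) + (6, 11). λ = (11 - 15)/(6 - 4) ≡ 13/2 mod 17. 2⁻¹ ≡ 9 (mod 17), so λ ≡ 15.
  x = λ² - 4 - 6 = 225 - 10 ≡ 11; y = λ·(4 - 11) - 15 ≡ 16. → (11, 16)
4P: (11, 16) + (6, 11). λ = (11 - 16)/(6 - 11) ≡ 12/12 mod 17. 12⁻¹ ≡ 10 (mod 17) since 12·10 = 120 ≡ 1, so λ ≡ 1.
  x = λ² - 11 - 6 = 1 - 17 ≡ 1; y = λ·(11 - 1) - 16 ≡ 11. → (1, 11)
5P: (1, 11) + (6, 11). λ = (11 - 11)/(6 - 1) ≡ 0/5 mod 17. 5⁻¹ ≡ 7 (mod 17) since 5·7 = 35 ≡ 1, so λ ≡ 0.
  x = λ² - 1 - 6 = 0 - 7 ≡ 10; y = λ·(1 - 10) - 11 ≡ 6. → (10, 6)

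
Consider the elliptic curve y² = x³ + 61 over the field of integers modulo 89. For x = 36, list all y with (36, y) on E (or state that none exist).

9, 80

x³ + 0x + 61 = 46717 ≡ 81 (mod 89).
Square roots of 81 mod 89: 9 and 80 (since 9² = 81 ≡ 81).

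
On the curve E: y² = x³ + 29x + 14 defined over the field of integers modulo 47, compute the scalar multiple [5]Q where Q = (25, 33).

Repeated addition: build up to 5Q.
2Q: tangent at (25, 33): λ = (3·25² + 29)/(2·33) ≡ 24/19. 19⁻¹ ≡ 5 (mod 47) since 19·5 = 95 ≡ 1, so λ ≡ 24·5 ≡ 26.
  x = λ² - 25 - 25 = 676 - 50 ≡ 15; y = λ·(25 - 15) - 33 ≡ 39. → (15, 39)
3Q: (15, 39) + (25, 33). λ = (33 - 39)/(25 - 15) ≡ 41/10 mod 47. 10⁻¹ ≡ 33 (mod 47), so λ ≡ 37.
  x = λ² - 15 - 25 = 1369 - 40 ≡ 13; y = λ·(15 - 13) - 39 ≡ 35. → (13, 35)
4Q: (13, 35) + (25, 33). λ = (33 - 35)/(25 - 13) ≡ 45/12 mod 47. 12⁻¹ ≡ 4 (mod 47) since 12·4 = 48 ≡ 1, so λ ≡ 39.
  x = λ² - 13 - 25 = 1521 - 38 ≡ 26; y = λ·(13 - 26) - 35 ≡ 22. → (26, 22)
5Q: (26, 22) + (25, 33). λ = (33 - 22)/(25 - 26) ≡ 11/46 mod 47. 46⁻¹ ≡ 46 (mod 47), so λ ≡ 36.
  x = λ² - 26 - 25 = 1296 - 51 ≡ 23; y = λ·(26 - 23) - 22 ≡ 39. → (23, 39)

(23, 39)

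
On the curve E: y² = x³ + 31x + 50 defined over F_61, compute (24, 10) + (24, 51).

O

The two points share x = 24 and their y-coordinates satisfy 10 + 51 ≡ 0 (mod 61), so they are inverses. Their sum is ∞.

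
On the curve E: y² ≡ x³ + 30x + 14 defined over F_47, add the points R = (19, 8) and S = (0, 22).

(19, 8) + (0, 22). λ = (22 - 8)/(0 - 19) ≡ 14/28 mod 47. 28⁻¹ ≡ 42 (mod 47) since 28·42 = 1176 ≡ 1, so λ ≡ 24.
  x = λ² - 19 - 0 = 576 - 19 ≡ 40; y = λ·(19 - 40) - 8 ≡ 5. → (40, 5)

(40, 5)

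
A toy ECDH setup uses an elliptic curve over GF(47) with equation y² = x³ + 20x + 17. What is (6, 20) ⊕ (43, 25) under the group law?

(10, 29)

(6, 20) + (43, 25). λ = (25 - 20)/(43 - 6) ≡ 5/37 mod 47. 37⁻¹ ≡ 14 (mod 47), so λ ≡ 23.
  x = λ² - 6 - 43 = 529 - 49 ≡ 10; y = λ·(6 - 10) - 20 ≡ 29. → (10, 29)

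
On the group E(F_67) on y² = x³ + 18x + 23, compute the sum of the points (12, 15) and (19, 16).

(62, 64)

(12, 15) + (19, 16). λ = (16 - 15)/(19 - 12) ≡ 1/7 mod 67. 7⁻¹ ≡ 48 (mod 67) since 7·48 = 336 ≡ 1, so λ ≡ 48.
  x = λ² - 12 - 19 = 2304 - 31 ≡ 62; y = λ·(12 - 62) - 15 ≡ 64. → (62, 64)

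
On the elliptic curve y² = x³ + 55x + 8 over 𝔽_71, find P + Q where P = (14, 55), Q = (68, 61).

(53, 59)

(14, 55) + (68, 61). λ = (61 - 55)/(68 - 14) ≡ 6/54 mod 71. 54⁻¹ ≡ 25 (mod 71), so λ ≡ 8.
  x = λ² - 14 - 68 = 64 - 82 ≡ 53; y = λ·(14 - 53) - 55 ≡ 59. → (53, 59)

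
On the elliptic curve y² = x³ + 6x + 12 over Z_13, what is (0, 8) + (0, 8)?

tangent at (0, 8): λ = (3·0² + 6)/(2·8) ≡ 6/3. 3⁻¹ ≡ 9 (mod 13) since 3·9 = 27 ≡ 1, so λ ≡ 6·9 ≡ 2.
  x = λ² - 0 - 0 = 4 - 0 ≡ 4; y = λ·(0 - 4) - 8 ≡ 10. → (4, 10)

(4, 10)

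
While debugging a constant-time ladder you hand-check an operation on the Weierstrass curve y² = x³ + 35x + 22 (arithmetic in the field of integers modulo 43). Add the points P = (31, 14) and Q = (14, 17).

(8, 30)

(31, 14) + (14, 17). λ = (17 - 14)/(14 - 31) ≡ 3/26 mod 43. 26⁻¹ ≡ 5 (mod 43) since 26·5 = 130 ≡ 1, so λ ≡ 15.
  x = λ² - 31 - 14 = 225 - 45 ≡ 8; y = λ·(31 - 8) - 14 ≡ 30. → (8, 30)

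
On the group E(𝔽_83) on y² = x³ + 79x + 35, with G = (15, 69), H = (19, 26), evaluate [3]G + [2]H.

(34, 44)

First 3G:
Repeated addition: build up to 3G.
2G: tangent at (15, 69): λ = (3·15² + 79)/(2·69) ≡ 7/55. 55⁻¹ ≡ 80 (mod 83), so λ ≡ 7·80 ≡ 62.
  x = λ² - 15 - 15 = 3844 - 30 ≡ 79; y = λ·(15 - 79) - 69 ≡ 30. → (79, 30)
3G: (79, 30) + (15, 69). λ = (69 - 30)/(15 - 79) ≡ 39/19 mod 83. 19⁻¹ ≡ 35 (mod 83), so λ ≡ 37.
  x = λ² - 79 - 15 = 1369 - 94 ≡ 30; y = λ·(79 - 30) - 30 ≡ 40. → (30, 40)
3G = (30, 40).
Next 2H:
Repeated addition: build up to 2H.
2H: tangent at (19, 26): λ = (3·19² + 79)/(2·26) ≡ 0/52. 52⁻¹ ≡ 8 (mod 83) since 52·8 = 416 ≡ 1, so λ ≡ 0·8 ≡ 0.
  x = λ² - 19 - 19 = 0 - 38 ≡ 45; y = λ·(19 - 45) - 26 ≡ 57. → (45, 57)
2H = (45, 57).
Finally 3G + 2H:
(30, 40) + (45, 57). λ = (57 - 40)/(45 - 30) ≡ 17/15 mod 83. 15⁻¹ ≡ 72 (mod 83), so λ ≡ 62.
  x = λ² - 30 - 45 = 3844 - 75 ≡ 34; y = λ·(30 - 34) - 40 ≡ 44. → (34, 44)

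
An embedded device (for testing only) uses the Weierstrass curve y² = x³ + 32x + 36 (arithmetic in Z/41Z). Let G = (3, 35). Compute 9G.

O

Repeated addition: build up to 9G.
2G: tangent at (3, 35): λ = (3·3² + 32)/(2·35) ≡ 18/29. 29⁻¹ ≡ 17 (mod 41), so λ ≡ 18·17 ≡ 19.
  x = λ² - 3 - 3 = 361 - 6 ≡ 27; y = λ·(3 - 27) - 35 ≡ 1. → (27, 1)
3G: (27, 1) + (3, 35). λ = (35 - 1)/(3 - 27) ≡ 34/17 mod 41. 17⁻¹ ≡ 29 (mod 41), so λ ≡ 2.
  x = λ² - 27 - 3 = 4 - 30 ≡ 15; y = λ·(27 - 15) - 1 ≡ 23. → (15, 23)
4G: (15, 23) + (3, 35). λ = (35 - 23)/(3 - 15) ≡ 12/29 mod 41. 29⁻¹ ≡ 17 (mod 41), so λ ≡ 40.
  x = λ² - 15 - 3 = 1600 - 18 ≡ 24; y = λ·(15 - 24) - 23 ≡ 27. → (24, 27)
5G: (24, 27) + (3, 35). λ = (35 - 27)/(3 - 24) ≡ 8/20 mod 41. 20⁻¹ ≡ 39 (mod 41) since 20·39 = 780 ≡ 1, so λ ≡ 25.
  x = λ² - 24 - 3 = 625 - 27 ≡ 24; y = λ·(24 - 24) - 27 ≡ 14. → (24, 14)
6G: (24, 14) + (3, 35). λ = (35 - 14)/(3 - 24) ≡ 21/20 mod 41. 20⁻¹ ≡ 39 (mod 41), so λ ≡ 40.
  x = λ² - 24 - 3 = 1600 - 27 ≡ 15; y = λ·(24 - 15) - 14 ≡ 18. → (15, 18)
7G: (15, 18) + (3, 35). λ = (35 - 18)/(3 - 15) ≡ 17/29 mod 41. 29⁻¹ ≡ 17 (mod 41), so λ ≡ 2.
  x = λ² - 15 - 3 = 4 - 18 ≡ 27; y = λ·(15 - 27) - 18 ≡ 40. → (27, 40)
8G: (27, 40) + (3, 35). λ = (35 - 40)/(3 - 27) ≡ 36/17 mod 41. 17⁻¹ ≡ 29 (mod 41), so λ ≡ 19.
  x = λ² - 27 - 3 = 361 - 30 ≡ 3; y = λ·(27 - 3) - 40 ≡ 6. → (3, 6)
9G: (3, 6) + (3, 35): same x and y₁ ≡ -y₂, so the sum is 𝒪.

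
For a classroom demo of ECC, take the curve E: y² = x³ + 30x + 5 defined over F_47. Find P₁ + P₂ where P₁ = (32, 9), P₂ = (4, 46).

(32, 9) + (4, 46). λ = (46 - 9)/(4 - 32) ≡ 37/19 mod 47. 19⁻¹ ≡ 5 (mod 47), so λ ≡ 44.
  x = λ² - 32 - 4 = 1936 - 36 ≡ 20; y = λ·(32 - 20) - 9 ≡ 2. → (20, 2)

(20, 2)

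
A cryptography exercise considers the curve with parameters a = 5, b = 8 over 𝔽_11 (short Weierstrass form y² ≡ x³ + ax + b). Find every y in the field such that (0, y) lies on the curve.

x³ + 5x + 8 = 8 ≡ 8 (mod 11).
8 is a non-residue mod 11; no y exists.

none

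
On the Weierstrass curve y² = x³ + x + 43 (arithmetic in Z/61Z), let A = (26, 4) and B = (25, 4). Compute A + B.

(26, 4) + (25, 4). λ = (4 - 4)/(25 - 26) ≡ 0/60 mod 61. 60⁻¹ ≡ 60 (mod 61), so λ ≡ 0.
  x = λ² - 26 - 25 = 0 - 51 ≡ 10; y = λ·(26 - 10) - 4 ≡ 57. → (10, 57)

(10, 57)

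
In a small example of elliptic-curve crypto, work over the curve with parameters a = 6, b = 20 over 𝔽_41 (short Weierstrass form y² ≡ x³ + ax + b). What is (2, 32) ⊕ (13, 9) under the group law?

(2, 32) + (13, 9). λ = (9 - 32)/(13 - 2) ≡ 18/11 mod 41. 11⁻¹ ≡ 15 (mod 41), so λ ≡ 24.
  x = λ² - 2 - 13 = 576 - 15 ≡ 28; y = λ·(2 - 28) - 32 ≡ 0. → (28, 0)

(28, 0)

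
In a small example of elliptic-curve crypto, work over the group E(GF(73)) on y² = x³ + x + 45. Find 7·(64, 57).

Write Q = (64, 57).
Double-and-add on 7 = (111)₂. Start with Q = (64, 57) for the leading 1-bit.
double: tangent at (64, 57): λ = (3·64² + 1)/(2·57) ≡ 25/41. 41⁻¹ ≡ 57 (mod 73) since 41·57 = 2337 ≡ 1, so λ ≡ 25·57 ≡ 38.
  x = λ² - 64 - 64 = 1444 - 128 ≡ 2; y = λ·(64 - 2) - 57 ≡ 36. → (2, 36)
add Q: (2, 36) + (64, 57). λ = (57 - 36)/(64 - 2) ≡ 21/62 mod 73. 62⁻¹ ≡ 53 (mod 73) since 62·53 = 3286 ≡ 1, so λ ≡ 18.
  x = λ² - 2 - 64 = 324 - 66 ≡ 39; y = λ·(2 - 39) - 36 ≡ 28. → (39, 28)
double: tangent at (39, 28): λ = (3·39² + 1)/(2·28) ≡ 38/56. 56⁻¹ ≡ 30 (mod 73) since 56·30 = 1680 ≡ 1, so λ ≡ 38·30 ≡ 45.
  x = λ² - 39 - 39 = 2025 - 78 ≡ 49; y = λ·(39 - 49) - 28 ≡ 33. → (49, 33)
add Q: (49, 33) + (64, 57). λ = (57 - 33)/(64 - 49) ≡ 24/15 mod 73. 15⁻¹ ≡ 39 (mod 73), so λ ≡ 60.
  x = λ² - 49 - 64 = 3600 - 113 ≡ 56; y = λ·(49 - 56) - 33 ≡ 58. → (56, 58)

(56, 58)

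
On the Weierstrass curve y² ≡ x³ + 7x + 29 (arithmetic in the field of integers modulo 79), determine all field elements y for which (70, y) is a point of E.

none

x³ + 7x + 29 = 343519 ≡ 27 (mod 79).
27 is a non-residue mod 79; no y exists.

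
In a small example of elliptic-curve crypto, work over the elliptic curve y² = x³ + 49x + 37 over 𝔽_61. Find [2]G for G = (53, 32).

(17, 54)

tangent at (53, 32): λ = (3·53² + 49)/(2·32) ≡ 58/3. 3⁻¹ ≡ 41 (mod 61), so λ ≡ 58·41 ≡ 60.
  x = λ² - 53 - 53 = 3600 - 106 ≡ 17; y = λ·(53 - 17) - 32 ≡ 54. → (17, 54)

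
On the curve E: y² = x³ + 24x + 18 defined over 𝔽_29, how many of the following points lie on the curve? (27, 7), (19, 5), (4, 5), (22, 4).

2

(27, 7): 7² ≡ 20, rhs ≡ 20 → on.
(19, 5): 5² ≡ 25, rhs ≡ 25 → on.
(4, 5): 5² ≡ 25, rhs ≡ 4 → off.
(22, 4): 4² ≡ 16, rhs ≡ 0 → off.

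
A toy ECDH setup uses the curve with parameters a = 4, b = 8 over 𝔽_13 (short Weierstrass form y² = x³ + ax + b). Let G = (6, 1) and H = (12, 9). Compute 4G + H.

(6, 1)

First 4G:
Double-and-add on 4 = (100)₂. Start with G = (6, 1) for the leading 1-bit.
double: tangent at (6, 1): λ = (3·6² + 4)/(2·1) ≡ 8/2. 2⁻¹ ≡ 7 (mod 13), so λ ≡ 8·7 ≡ 4.
  x = λ² - 6 - 6 = 16 - 12 ≡ 4; y = λ·(6 - 4) - 1 ≡ 7. → (4, 7)
double: tangent at (4, 7): λ = (3·4² + 4)/(2·7) ≡ 0/1. 1⁻¹ ≡ 1 (mod 13), so λ ≡ 0·1 ≡ 0.
  x = λ² - 4 - 4 = 0 - 8 ≡ 5; y = λ·(4 - 5) - 7 ≡ 6. → (5, 6)
4G = (5, 6).
Finally 4G + H:
(5, 6) + (12, 9). λ = (9 - 6)/(12 - 5) ≡ 3/7 mod 13. 7⁻¹ ≡ 2 (mod 13) since 7·2 = 14 ≡ 1, so λ ≡ 6.
  x = λ² - 5 - 12 = 36 - 17 ≡ 6; y = λ·(5 - 6) - 6 ≡ 1. → (6, 1)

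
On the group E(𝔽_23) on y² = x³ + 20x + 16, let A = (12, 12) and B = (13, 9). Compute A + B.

(12, 12) + (13, 9). λ = (9 - 12)/(13 - 12) ≡ 20/1 mod 23. 1⁻¹ ≡ 1 (mod 23) since 1·1 = 1 ≡ 1, so λ ≡ 20.
  x = λ² - 12 - 13 = 400 - 25 ≡ 7; y = λ·(12 - 7) - 12 ≡ 19. → (7, 19)

(7, 19)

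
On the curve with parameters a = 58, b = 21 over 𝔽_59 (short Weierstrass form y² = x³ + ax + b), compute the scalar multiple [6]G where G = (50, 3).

Repeated addition: build up to 6G.
2G: tangent at (50, 3): λ = (3·50² + 58)/(2·3) ≡ 6/6. 6⁻¹ ≡ 10 (mod 59) since 6·10 = 60 ≡ 1, so λ ≡ 6·10 ≡ 1.
  x = λ² - 50 - 50 = 1 - 100 ≡ 19; y = λ·(50 - 19) - 3 ≡ 28. → (19, 28)
3G: (19, 28) + (50, 3). λ = (3 - 28)/(50 - 19) ≡ 34/31 mod 59. 31⁻¹ ≡ 40 (mod 59) since 31·40 = 1240 ≡ 1, so λ ≡ 3.
  x = λ² - 19 - 50 = 9 - 69 ≡ 58; y = λ·(19 - 58) - 28 ≡ 32. → (58, 32)
4G: (58, 32) + (50, 3). λ = (3 - 32)/(50 - 58) ≡ 30/51 mod 59. 51⁻¹ ≡ 22 (mod 59) since 51·22 = 1122 ≡ 1, so λ ≡ 11.
  x = λ² - 58 - 50 = 121 - 108 ≡ 13; y = λ·(58 - 13) - 32 ≡ 50. → (13, 50)
5G: (13, 50) + (50, 3). λ = (3 - 50)/(50 - 13) ≡ 12/37 mod 59. 37⁻¹ ≡ 8 (mod 59), so λ ≡ 37.
  x = λ² - 13 - 50 = 1369 - 63 ≡ 8; y = λ·(13 - 8) - 50 ≡ 17. → (8, 17)
6G: (8, 17) + (50, 3). λ = (3 - 17)/(50 - 8) ≡ 45/42 mod 59. 42⁻¹ ≡ 52 (mod 59) since 42·52 = 2184 ≡ 1, so λ ≡ 39.
  x = λ² - 8 - 50 = 1521 - 58 ≡ 47; y = λ·(8 - 47) - 17 ≡ 55. → (47, 55)

(47, 55)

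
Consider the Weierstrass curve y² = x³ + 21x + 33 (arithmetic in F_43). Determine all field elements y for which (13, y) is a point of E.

x³ + 21x + 33 = 2503 ≡ 9 (mod 43).
Square roots of 9 mod 43: 3 and 40 (since 3² = 9 ≡ 9).

3, 40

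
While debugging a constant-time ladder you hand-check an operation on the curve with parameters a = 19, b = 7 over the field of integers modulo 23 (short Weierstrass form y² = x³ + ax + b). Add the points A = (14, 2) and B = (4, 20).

(14, 2) + (4, 20). λ = (20 - 2)/(4 - 14) ≡ 18/13 mod 23. 13⁻¹ ≡ 16 (mod 23), so λ ≡ 12.
  x = λ² - 14 - 4 = 144 - 18 ≡ 11; y = λ·(14 - 11) - 2 ≡ 11. → (11, 11)

(11, 11)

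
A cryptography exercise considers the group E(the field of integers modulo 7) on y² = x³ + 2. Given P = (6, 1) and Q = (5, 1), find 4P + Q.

First 4P:
Double-and-add on 4 = (100)₂. Start with P = (6, 1) for the leading 1-bit.
double: tangent at (6, 1): λ = (3·6² + 0)/(2·1) ≡ 3/2. 2⁻¹ ≡ 4 (mod 7), so λ ≡ 3·4 ≡ 5.
  x = λ² - 6 - 6 = 25 - 12 ≡ 6; y = λ·(6 - 6) - 1 ≡ 6. → (6, 6)
double: tangent at (6, 6): λ = (3·6² + 0)/(2·6) ≡ 3/5. 5⁻¹ ≡ 3 (mod 7), so λ ≡ 3·3 ≡ 2.
  x = λ² - 6 - 6 = 4 - 12 ≡ 6; y = λ·(6 - 6) - 6 ≡ 1. → (6, 1)
4P = (6, 1).
Finally 4P + Q:
(6, 1) + (5, 1). λ = (1 - 1)/(5 - 6) ≡ 0/6 mod 7. 6⁻¹ ≡ 6 (mod 7), so λ ≡ 0.
  x = λ² - 6 - 5 = 0 - 11 ≡ 3; y = λ·(6 - 3) - 1 ≡ 6. → (3, 6)

(3, 6)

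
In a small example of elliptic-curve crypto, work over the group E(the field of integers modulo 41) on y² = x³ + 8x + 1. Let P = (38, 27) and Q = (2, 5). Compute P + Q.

(38, 27) + (2, 5). λ = (5 - 27)/(2 - 38) ≡ 19/5 mod 41. 5⁻¹ ≡ 33 (mod 41), so λ ≡ 12.
  x = λ² - 38 - 2 = 144 - 40 ≡ 22; y = λ·(38 - 22) - 27 ≡ 1. → (22, 1)

(22, 1)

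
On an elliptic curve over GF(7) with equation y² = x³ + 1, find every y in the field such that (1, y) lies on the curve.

3, 4

x³ + 0x + 1 = 2 ≡ 2 (mod 7).
Square roots of 2 mod 7: 3 and 4 (since 3² = 9 ≡ 2).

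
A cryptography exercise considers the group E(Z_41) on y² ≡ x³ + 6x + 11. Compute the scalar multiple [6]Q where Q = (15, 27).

Double-and-add on 6 = (110)₂. Start with Q = (15, 27) for the leading 1-bit.
double: tangent at (15, 27): λ = (3·15² + 6)/(2·27) ≡ 25/13. 13⁻¹ ≡ 19 (mod 41), so λ ≡ 25·19 ≡ 24.
  x = λ² - 15 - 15 = 576 - 30 ≡ 13; y = λ·(15 - 13) - 27 ≡ 21. → (13, 21)
add Q: (13, 21) + (15, 27). λ = (27 - 21)/(15 - 13) ≡ 6/2 mod 41. 2⁻¹ ≡ 21 (mod 41) since 2·21 = 42 ≡ 1, so λ ≡ 3.
  x = λ² - 13 - 15 = 9 - 28 ≡ 22; y = λ·(13 - 22) - 21 ≡ 34. → (22, 34)
double: tangent at (22, 34): λ = (3·22² + 6)/(2·34) ≡ 23/27. 27⁻¹ ≡ 38 (mod 41), so λ ≡ 23·38 ≡ 13.
  x = λ² - 22 - 22 = 169 - 44 ≡ 2; y = λ·(22 - 2) - 34 ≡ 21. → (2, 21)

(2, 21)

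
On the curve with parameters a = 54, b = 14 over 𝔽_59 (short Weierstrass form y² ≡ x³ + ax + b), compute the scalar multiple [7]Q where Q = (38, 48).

Double-and-add on 7 = (111)₂. Start with Q = (38, 48) for the leading 1-bit.
double: tangent at (38, 48): λ = (3·38² + 54)/(2·48) ≡ 20/37. 37⁻¹ ≡ 8 (mod 59) since 37·8 = 296 ≡ 1, so λ ≡ 20·8 ≡ 42.
  x = λ² - 38 - 38 = 1764 - 76 ≡ 36; y = λ·(38 - 36) - 48 ≡ 36. → (36, 36)
add Q: (36, 36) + (38, 48). λ = (48 - 36)/(38 - 36) ≡ 12/2 mod 59. 2⁻¹ ≡ 30 (mod 59), so λ ≡ 6.
  x = λ² - 36 - 38 = 36 - 74 ≡ 21; y = λ·(36 - 21) - 36 ≡ 54. → (21, 54)
double: tangent at (21, 54): λ = (3·21² + 54)/(2·54) ≡ 20/49. 49⁻¹ ≡ 53 (mod 59) since 49·53 = 2597 ≡ 1, so λ ≡ 20·53 ≡ 57.
  x = λ² - 21 - 21 = 3249 - 42 ≡ 21; y = λ·(21 - 21) - 54 ≡ 5. → (21, 5)
add Q: (21, 5) + (38, 48). λ = (48 - 5)/(38 - 21) ≡ 43/17 mod 59. 17⁻¹ ≡ 7 (mod 59), so λ ≡ 6.
  x = λ² - 21 - 38 = 36 - 59 ≡ 36; y = λ·(21 - 36) - 5 ≡ 23. → (36, 23)

(36, 23)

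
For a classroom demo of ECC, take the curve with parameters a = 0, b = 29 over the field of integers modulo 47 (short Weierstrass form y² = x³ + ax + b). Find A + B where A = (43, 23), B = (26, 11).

(43, 23) + (26, 11). λ = (11 - 23)/(26 - 43) ≡ 35/30 mod 47. 30⁻¹ ≡ 11 (mod 47) since 30·11 = 330 ≡ 1, so λ ≡ 9.
  x = λ² - 43 - 26 = 81 - 69 ≡ 12; y = λ·(43 - 12) - 23 ≡ 21. → (12, 21)

(12, 21)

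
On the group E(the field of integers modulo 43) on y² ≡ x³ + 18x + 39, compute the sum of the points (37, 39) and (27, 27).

(37, 39) + (27, 27). λ = (27 - 39)/(27 - 37) ≡ 31/33 mod 43. 33⁻¹ ≡ 30 (mod 43), so λ ≡ 27.
  x = λ² - 37 - 27 = 729 - 64 ≡ 20; y = λ·(37 - 20) - 39 ≡ 33. → (20, 33)

(20, 33)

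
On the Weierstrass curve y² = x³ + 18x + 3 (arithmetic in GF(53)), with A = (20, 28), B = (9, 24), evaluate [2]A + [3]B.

First 2A:
Repeated addition: build up to 2A.
2A: tangent at (20, 28): λ = (3·20² + 18)/(2·28) ≡ 52/3. 3⁻¹ ≡ 18 (mod 53), so λ ≡ 52·18 ≡ 35.
  x = λ² - 20 - 20 = 1225 - 40 ≡ 19; y = λ·(20 - 19) - 28 ≡ 7. → (19, 7)
2A = (19, 7).
Next 3B:
Repeated addition: build up to 3B.
2B: tangent at (9, 24): λ = (3·9² + 18)/(2·24) ≡ 49/48. 48⁻¹ ≡ 21 (mod 53), so λ ≡ 49·21 ≡ 22.
  x = λ² - 9 - 9 = 484 - 18 ≡ 42; y = λ·(9 - 42) - 24 ≡ 45. → (42, 45)
3B: (42, 45) + (9, 24). λ = (24 - 45)/(9 - 42) ≡ 32/20 mod 53. 20⁻¹ ≡ 8 (mod 53) since 20·8 = 160 ≡ 1, so λ ≡ 44.
  x = λ² - 42 - 9 = 1936 - 51 ≡ 30; y = λ·(42 - 30) - 45 ≡ 6. → (30, 6)
3B = (30, 6).
Finally 2A + 3B:
(19, 7) + (30, 6). λ = (6 - 7)/(30 - 19) ≡ 52/11 mod 53. 11⁻¹ ≡ 29 (mod 53) since 11·29 = 319 ≡ 1, so λ ≡ 24.
  x = λ² - 19 - 30 = 576 - 49 ≡ 50; y = λ·(19 - 50) - 7 ≡ 44. → (50, 44)

(50, 44)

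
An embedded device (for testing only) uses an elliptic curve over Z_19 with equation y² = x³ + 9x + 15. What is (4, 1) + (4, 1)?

tangent at (4, 1): λ = (3·4² + 9)/(2·1) ≡ 0/2. 2⁻¹ ≡ 10 (mod 19), so λ ≡ 0·10 ≡ 0.
  x = λ² - 4 - 4 = 0 - 8 ≡ 11; y = λ·(4 - 11) - 1 ≡ 18. → (11, 18)

(11, 18)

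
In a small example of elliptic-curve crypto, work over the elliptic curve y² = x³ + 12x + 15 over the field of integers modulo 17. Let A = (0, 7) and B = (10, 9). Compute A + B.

(0, 7) + (10, 9). λ = (9 - 7)/(10 - 0) ≡ 2/10 mod 17. 10⁻¹ ≡ 12 (mod 17) since 10·12 = 120 ≡ 1, so λ ≡ 7.
  x = λ² - 0 - 10 = 49 - 10 ≡ 5; y = λ·(0 - 5) - 7 ≡ 9. → (5, 9)

(5, 9)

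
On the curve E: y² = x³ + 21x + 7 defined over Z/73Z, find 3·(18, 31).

Write Q = (18, 31).
Repeated addition: build up to 3Q.
2Q: tangent at (18, 31): λ = (3·18² + 21)/(2·31) ≡ 44/62. 62⁻¹ ≡ 53 (mod 73) since 62·53 = 3286 ≡ 1, so λ ≡ 44·53 ≡ 69.
  x = λ² - 18 - 18 = 4761 - 36 ≡ 53; y = λ·(18 - 53) - 31 ≡ 36. → (53, 36)
3Q: (53, 36) + (18, 31). λ = (31 - 36)/(18 - 53) ≡ 68/38 mod 73. 38⁻¹ ≡ 25 (mod 73) since 38·25 = 950 ≡ 1, so λ ≡ 21.
  x = λ² - 53 - 18 = 441 - 71 ≡ 5; y = λ·(53 - 5) - 36 ≡ 23. → (5, 23)

(5, 23)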